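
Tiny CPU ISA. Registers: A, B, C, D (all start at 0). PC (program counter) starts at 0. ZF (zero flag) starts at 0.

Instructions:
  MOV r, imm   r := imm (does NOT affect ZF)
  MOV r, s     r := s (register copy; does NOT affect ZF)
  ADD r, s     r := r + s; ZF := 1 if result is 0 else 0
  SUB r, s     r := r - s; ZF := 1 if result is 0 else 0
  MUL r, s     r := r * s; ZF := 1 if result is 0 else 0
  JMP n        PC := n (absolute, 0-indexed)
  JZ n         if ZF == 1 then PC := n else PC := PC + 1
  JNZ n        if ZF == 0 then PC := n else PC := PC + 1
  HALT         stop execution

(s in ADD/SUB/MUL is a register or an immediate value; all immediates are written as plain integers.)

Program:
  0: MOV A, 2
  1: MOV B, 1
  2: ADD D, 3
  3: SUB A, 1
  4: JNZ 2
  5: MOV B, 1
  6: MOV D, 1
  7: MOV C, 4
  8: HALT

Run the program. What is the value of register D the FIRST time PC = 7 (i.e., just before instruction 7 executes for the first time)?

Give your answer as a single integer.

Step 1: PC=0 exec 'MOV A, 2'. After: A=2 B=0 C=0 D=0 ZF=0 PC=1
Step 2: PC=1 exec 'MOV B, 1'. After: A=2 B=1 C=0 D=0 ZF=0 PC=2
Step 3: PC=2 exec 'ADD D, 3'. After: A=2 B=1 C=0 D=3 ZF=0 PC=3
Step 4: PC=3 exec 'SUB A, 1'. After: A=1 B=1 C=0 D=3 ZF=0 PC=4
Step 5: PC=4 exec 'JNZ 2'. After: A=1 B=1 C=0 D=3 ZF=0 PC=2
Step 6: PC=2 exec 'ADD D, 3'. After: A=1 B=1 C=0 D=6 ZF=0 PC=3
Step 7: PC=3 exec 'SUB A, 1'. After: A=0 B=1 C=0 D=6 ZF=1 PC=4
Step 8: PC=4 exec 'JNZ 2'. After: A=0 B=1 C=0 D=6 ZF=1 PC=5
Step 9: PC=5 exec 'MOV B, 1'. After: A=0 B=1 C=0 D=6 ZF=1 PC=6
Step 10: PC=6 exec 'MOV D, 1'. After: A=0 B=1 C=0 D=1 ZF=1 PC=7
First time PC=7: D=1

1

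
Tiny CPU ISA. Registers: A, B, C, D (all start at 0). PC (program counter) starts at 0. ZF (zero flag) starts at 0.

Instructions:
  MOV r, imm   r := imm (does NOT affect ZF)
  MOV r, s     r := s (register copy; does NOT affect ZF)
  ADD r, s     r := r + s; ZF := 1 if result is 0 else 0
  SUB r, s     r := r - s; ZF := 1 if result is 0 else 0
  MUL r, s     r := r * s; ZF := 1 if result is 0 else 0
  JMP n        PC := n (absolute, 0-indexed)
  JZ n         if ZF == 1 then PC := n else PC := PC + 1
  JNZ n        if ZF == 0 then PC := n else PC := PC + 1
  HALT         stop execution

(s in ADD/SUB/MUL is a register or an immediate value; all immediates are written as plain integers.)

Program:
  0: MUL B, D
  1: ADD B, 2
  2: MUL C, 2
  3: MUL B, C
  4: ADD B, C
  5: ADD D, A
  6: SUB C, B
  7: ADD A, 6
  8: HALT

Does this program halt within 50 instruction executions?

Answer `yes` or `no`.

Answer: yes

Derivation:
Step 1: PC=0 exec 'MUL B, D'. After: A=0 B=0 C=0 D=0 ZF=1 PC=1
Step 2: PC=1 exec 'ADD B, 2'. After: A=0 B=2 C=0 D=0 ZF=0 PC=2
Step 3: PC=2 exec 'MUL C, 2'. After: A=0 B=2 C=0 D=0 ZF=1 PC=3
Step 4: PC=3 exec 'MUL B, C'. After: A=0 B=0 C=0 D=0 ZF=1 PC=4
Step 5: PC=4 exec 'ADD B, C'. After: A=0 B=0 C=0 D=0 ZF=1 PC=5
Step 6: PC=5 exec 'ADD D, A'. After: A=0 B=0 C=0 D=0 ZF=1 PC=6
Step 7: PC=6 exec 'SUB C, B'. After: A=0 B=0 C=0 D=0 ZF=1 PC=7
Step 8: PC=7 exec 'ADD A, 6'. After: A=6 B=0 C=0 D=0 ZF=0 PC=8
Step 9: PC=8 exec 'HALT'. After: A=6 B=0 C=0 D=0 ZF=0 PC=8 HALTED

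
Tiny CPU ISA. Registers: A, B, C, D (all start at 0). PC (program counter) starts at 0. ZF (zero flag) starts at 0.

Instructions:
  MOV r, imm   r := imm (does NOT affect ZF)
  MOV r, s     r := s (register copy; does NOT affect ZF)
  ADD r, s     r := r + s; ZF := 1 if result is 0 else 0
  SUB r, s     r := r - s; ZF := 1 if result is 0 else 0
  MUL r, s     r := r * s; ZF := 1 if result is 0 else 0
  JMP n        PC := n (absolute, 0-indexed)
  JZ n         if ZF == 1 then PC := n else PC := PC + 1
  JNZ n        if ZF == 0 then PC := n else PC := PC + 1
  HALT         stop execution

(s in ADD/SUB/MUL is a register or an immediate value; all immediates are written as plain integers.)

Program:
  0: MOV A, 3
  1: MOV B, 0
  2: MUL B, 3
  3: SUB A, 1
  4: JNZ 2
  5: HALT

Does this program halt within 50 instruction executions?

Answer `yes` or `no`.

Answer: yes

Derivation:
Step 1: PC=0 exec 'MOV A, 3'. After: A=3 B=0 C=0 D=0 ZF=0 PC=1
Step 2: PC=1 exec 'MOV B, 0'. After: A=3 B=0 C=0 D=0 ZF=0 PC=2
Step 3: PC=2 exec 'MUL B, 3'. After: A=3 B=0 C=0 D=0 ZF=1 PC=3
Step 4: PC=3 exec 'SUB A, 1'. After: A=2 B=0 C=0 D=0 ZF=0 PC=4
Step 5: PC=4 exec 'JNZ 2'. After: A=2 B=0 C=0 D=0 ZF=0 PC=2
Step 6: PC=2 exec 'MUL B, 3'. After: A=2 B=0 C=0 D=0 ZF=1 PC=3
Step 7: PC=3 exec 'SUB A, 1'. After: A=1 B=0 C=0 D=0 ZF=0 PC=4
Step 8: PC=4 exec 'JNZ 2'. After: A=1 B=0 C=0 D=0 ZF=0 PC=2
Step 9: PC=2 exec 'MUL B, 3'. After: A=1 B=0 C=0 D=0 ZF=1 PC=3
Step 10: PC=3 exec 'SUB A, 1'. After: A=0 B=0 C=0 D=0 ZF=1 PC=4
Step 11: PC=4 exec 'JNZ 2'. After: A=0 B=0 C=0 D=0 ZF=1 PC=5
Step 12: PC=5 exec 'HALT'. After: A=0 B=0 C=0 D=0 ZF=1 PC=5 HALTED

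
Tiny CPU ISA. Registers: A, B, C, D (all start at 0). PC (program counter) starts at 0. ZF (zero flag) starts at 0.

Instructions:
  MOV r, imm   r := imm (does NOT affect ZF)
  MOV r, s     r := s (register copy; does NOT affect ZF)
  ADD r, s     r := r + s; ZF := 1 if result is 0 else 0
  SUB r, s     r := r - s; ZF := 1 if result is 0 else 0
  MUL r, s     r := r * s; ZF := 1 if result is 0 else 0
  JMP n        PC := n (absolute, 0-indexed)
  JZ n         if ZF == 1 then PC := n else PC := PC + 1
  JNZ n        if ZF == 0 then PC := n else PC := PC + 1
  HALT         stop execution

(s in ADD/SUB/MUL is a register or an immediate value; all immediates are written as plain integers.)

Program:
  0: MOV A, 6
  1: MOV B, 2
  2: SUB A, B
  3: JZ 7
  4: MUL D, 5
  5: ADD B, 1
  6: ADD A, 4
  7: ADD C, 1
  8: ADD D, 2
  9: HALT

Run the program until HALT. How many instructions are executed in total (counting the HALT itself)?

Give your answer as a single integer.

Step 1: PC=0 exec 'MOV A, 6'. After: A=6 B=0 C=0 D=0 ZF=0 PC=1
Step 2: PC=1 exec 'MOV B, 2'. After: A=6 B=2 C=0 D=0 ZF=0 PC=2
Step 3: PC=2 exec 'SUB A, B'. After: A=4 B=2 C=0 D=0 ZF=0 PC=3
Step 4: PC=3 exec 'JZ 7'. After: A=4 B=2 C=0 D=0 ZF=0 PC=4
Step 5: PC=4 exec 'MUL D, 5'. After: A=4 B=2 C=0 D=0 ZF=1 PC=5
Step 6: PC=5 exec 'ADD B, 1'. After: A=4 B=3 C=0 D=0 ZF=0 PC=6
Step 7: PC=6 exec 'ADD A, 4'. After: A=8 B=3 C=0 D=0 ZF=0 PC=7
Step 8: PC=7 exec 'ADD C, 1'. After: A=8 B=3 C=1 D=0 ZF=0 PC=8
Step 9: PC=8 exec 'ADD D, 2'. After: A=8 B=3 C=1 D=2 ZF=0 PC=9
Step 10: PC=9 exec 'HALT'. After: A=8 B=3 C=1 D=2 ZF=0 PC=9 HALTED
Total instructions executed: 10

Answer: 10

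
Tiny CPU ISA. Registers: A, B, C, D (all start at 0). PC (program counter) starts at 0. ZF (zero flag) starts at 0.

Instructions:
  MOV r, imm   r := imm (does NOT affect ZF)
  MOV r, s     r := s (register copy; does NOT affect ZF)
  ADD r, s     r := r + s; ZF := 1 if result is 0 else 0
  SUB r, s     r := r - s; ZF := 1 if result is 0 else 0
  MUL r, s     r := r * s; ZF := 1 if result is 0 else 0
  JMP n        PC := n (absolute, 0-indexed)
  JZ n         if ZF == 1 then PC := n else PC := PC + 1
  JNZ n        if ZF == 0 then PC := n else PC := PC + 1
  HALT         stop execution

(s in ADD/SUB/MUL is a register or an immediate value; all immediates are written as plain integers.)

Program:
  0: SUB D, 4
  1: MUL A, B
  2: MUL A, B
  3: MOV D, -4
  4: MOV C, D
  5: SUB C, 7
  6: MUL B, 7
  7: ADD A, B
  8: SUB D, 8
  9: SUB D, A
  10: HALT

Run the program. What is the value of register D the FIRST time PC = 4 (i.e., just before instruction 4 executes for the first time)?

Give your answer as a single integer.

Step 1: PC=0 exec 'SUB D, 4'. After: A=0 B=0 C=0 D=-4 ZF=0 PC=1
Step 2: PC=1 exec 'MUL A, B'. After: A=0 B=0 C=0 D=-4 ZF=1 PC=2
Step 3: PC=2 exec 'MUL A, B'. After: A=0 B=0 C=0 D=-4 ZF=1 PC=3
Step 4: PC=3 exec 'MOV D, -4'. After: A=0 B=0 C=0 D=-4 ZF=1 PC=4
First time PC=4: D=-4

-4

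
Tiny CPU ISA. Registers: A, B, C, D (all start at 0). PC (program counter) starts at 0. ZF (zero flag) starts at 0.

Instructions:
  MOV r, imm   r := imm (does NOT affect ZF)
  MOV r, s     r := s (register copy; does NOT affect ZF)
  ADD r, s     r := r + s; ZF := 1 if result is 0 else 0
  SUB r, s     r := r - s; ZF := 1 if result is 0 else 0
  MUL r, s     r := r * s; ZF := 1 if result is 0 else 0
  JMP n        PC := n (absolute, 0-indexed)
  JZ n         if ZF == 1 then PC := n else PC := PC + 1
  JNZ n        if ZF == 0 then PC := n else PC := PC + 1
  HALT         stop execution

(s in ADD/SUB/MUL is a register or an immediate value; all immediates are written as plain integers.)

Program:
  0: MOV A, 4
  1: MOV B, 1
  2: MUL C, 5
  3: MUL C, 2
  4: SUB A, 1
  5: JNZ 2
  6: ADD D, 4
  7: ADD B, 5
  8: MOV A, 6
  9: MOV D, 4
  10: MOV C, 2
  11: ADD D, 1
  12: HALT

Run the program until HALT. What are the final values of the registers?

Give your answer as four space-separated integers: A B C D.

Step 1: PC=0 exec 'MOV A, 4'. After: A=4 B=0 C=0 D=0 ZF=0 PC=1
Step 2: PC=1 exec 'MOV B, 1'. After: A=4 B=1 C=0 D=0 ZF=0 PC=2
Step 3: PC=2 exec 'MUL C, 5'. After: A=4 B=1 C=0 D=0 ZF=1 PC=3
Step 4: PC=3 exec 'MUL C, 2'. After: A=4 B=1 C=0 D=0 ZF=1 PC=4
Step 5: PC=4 exec 'SUB A, 1'. After: A=3 B=1 C=0 D=0 ZF=0 PC=5
Step 6: PC=5 exec 'JNZ 2'. After: A=3 B=1 C=0 D=0 ZF=0 PC=2
Step 7: PC=2 exec 'MUL C, 5'. After: A=3 B=1 C=0 D=0 ZF=1 PC=3
Step 8: PC=3 exec 'MUL C, 2'. After: A=3 B=1 C=0 D=0 ZF=1 PC=4
Step 9: PC=4 exec 'SUB A, 1'. After: A=2 B=1 C=0 D=0 ZF=0 PC=5
Step 10: PC=5 exec 'JNZ 2'. After: A=2 B=1 C=0 D=0 ZF=0 PC=2
Step 11: PC=2 exec 'MUL C, 5'. After: A=2 B=1 C=0 D=0 ZF=1 PC=3
Step 12: PC=3 exec 'MUL C, 2'. After: A=2 B=1 C=0 D=0 ZF=1 PC=4
Step 13: PC=4 exec 'SUB A, 1'. After: A=1 B=1 C=0 D=0 ZF=0 PC=5
Step 14: PC=5 exec 'JNZ 2'. After: A=1 B=1 C=0 D=0 ZF=0 PC=2
Step 15: PC=2 exec 'MUL C, 5'. After: A=1 B=1 C=0 D=0 ZF=1 PC=3
Step 16: PC=3 exec 'MUL C, 2'. After: A=1 B=1 C=0 D=0 ZF=1 PC=4
Step 17: PC=4 exec 'SUB A, 1'. After: A=0 B=1 C=0 D=0 ZF=1 PC=5
Step 18: PC=5 exec 'JNZ 2'. After: A=0 B=1 C=0 D=0 ZF=1 PC=6
Step 19: PC=6 exec 'ADD D, 4'. After: A=0 B=1 C=0 D=4 ZF=0 PC=7
Step 20: PC=7 exec 'ADD B, 5'. After: A=0 B=6 C=0 D=4 ZF=0 PC=8
Step 21: PC=8 exec 'MOV A, 6'. After: A=6 B=6 C=0 D=4 ZF=0 PC=9
Step 22: PC=9 exec 'MOV D, 4'. After: A=6 B=6 C=0 D=4 ZF=0 PC=10
Step 23: PC=10 exec 'MOV C, 2'. After: A=6 B=6 C=2 D=4 ZF=0 PC=11
Step 24: PC=11 exec 'ADD D, 1'. After: A=6 B=6 C=2 D=5 ZF=0 PC=12
Step 25: PC=12 exec 'HALT'. After: A=6 B=6 C=2 D=5 ZF=0 PC=12 HALTED

Answer: 6 6 2 5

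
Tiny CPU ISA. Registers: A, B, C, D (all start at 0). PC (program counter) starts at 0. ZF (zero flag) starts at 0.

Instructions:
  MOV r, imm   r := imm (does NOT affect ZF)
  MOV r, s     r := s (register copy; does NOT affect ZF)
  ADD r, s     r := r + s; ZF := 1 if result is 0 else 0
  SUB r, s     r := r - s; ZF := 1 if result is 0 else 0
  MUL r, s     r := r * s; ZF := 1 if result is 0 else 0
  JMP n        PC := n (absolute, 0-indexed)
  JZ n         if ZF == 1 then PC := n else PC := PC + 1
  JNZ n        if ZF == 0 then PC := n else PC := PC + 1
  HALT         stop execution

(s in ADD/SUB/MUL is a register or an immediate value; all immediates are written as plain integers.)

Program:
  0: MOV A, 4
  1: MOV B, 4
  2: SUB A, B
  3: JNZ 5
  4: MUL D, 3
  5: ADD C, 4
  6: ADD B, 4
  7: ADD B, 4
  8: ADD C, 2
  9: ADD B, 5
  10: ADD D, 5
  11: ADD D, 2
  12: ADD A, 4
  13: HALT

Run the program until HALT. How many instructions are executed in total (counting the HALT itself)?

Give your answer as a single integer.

Step 1: PC=0 exec 'MOV A, 4'. After: A=4 B=0 C=0 D=0 ZF=0 PC=1
Step 2: PC=1 exec 'MOV B, 4'. After: A=4 B=4 C=0 D=0 ZF=0 PC=2
Step 3: PC=2 exec 'SUB A, B'. After: A=0 B=4 C=0 D=0 ZF=1 PC=3
Step 4: PC=3 exec 'JNZ 5'. After: A=0 B=4 C=0 D=0 ZF=1 PC=4
Step 5: PC=4 exec 'MUL D, 3'. After: A=0 B=4 C=0 D=0 ZF=1 PC=5
Step 6: PC=5 exec 'ADD C, 4'. After: A=0 B=4 C=4 D=0 ZF=0 PC=6
Step 7: PC=6 exec 'ADD B, 4'. After: A=0 B=8 C=4 D=0 ZF=0 PC=7
Step 8: PC=7 exec 'ADD B, 4'. After: A=0 B=12 C=4 D=0 ZF=0 PC=8
Step 9: PC=8 exec 'ADD C, 2'. After: A=0 B=12 C=6 D=0 ZF=0 PC=9
Step 10: PC=9 exec 'ADD B, 5'. After: A=0 B=17 C=6 D=0 ZF=0 PC=10
Step 11: PC=10 exec 'ADD D, 5'. After: A=0 B=17 C=6 D=5 ZF=0 PC=11
Step 12: PC=11 exec 'ADD D, 2'. After: A=0 B=17 C=6 D=7 ZF=0 PC=12
Step 13: PC=12 exec 'ADD A, 4'. After: A=4 B=17 C=6 D=7 ZF=0 PC=13
Step 14: PC=13 exec 'HALT'. After: A=4 B=17 C=6 D=7 ZF=0 PC=13 HALTED
Total instructions executed: 14

Answer: 14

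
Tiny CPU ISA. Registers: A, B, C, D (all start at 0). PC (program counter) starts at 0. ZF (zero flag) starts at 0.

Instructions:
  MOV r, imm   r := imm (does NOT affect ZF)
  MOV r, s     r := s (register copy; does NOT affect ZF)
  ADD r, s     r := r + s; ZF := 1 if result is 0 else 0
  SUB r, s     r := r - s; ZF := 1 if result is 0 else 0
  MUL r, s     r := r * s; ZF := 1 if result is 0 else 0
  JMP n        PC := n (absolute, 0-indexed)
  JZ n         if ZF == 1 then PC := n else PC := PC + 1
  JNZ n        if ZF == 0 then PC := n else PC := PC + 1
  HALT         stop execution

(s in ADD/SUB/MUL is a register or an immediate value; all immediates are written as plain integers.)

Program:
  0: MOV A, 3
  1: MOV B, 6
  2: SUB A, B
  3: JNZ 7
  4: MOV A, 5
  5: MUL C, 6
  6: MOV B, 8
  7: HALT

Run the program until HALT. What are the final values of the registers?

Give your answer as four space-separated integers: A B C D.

Step 1: PC=0 exec 'MOV A, 3'. After: A=3 B=0 C=0 D=0 ZF=0 PC=1
Step 2: PC=1 exec 'MOV B, 6'. After: A=3 B=6 C=0 D=0 ZF=0 PC=2
Step 3: PC=2 exec 'SUB A, B'. After: A=-3 B=6 C=0 D=0 ZF=0 PC=3
Step 4: PC=3 exec 'JNZ 7'. After: A=-3 B=6 C=0 D=0 ZF=0 PC=7
Step 5: PC=7 exec 'HALT'. After: A=-3 B=6 C=0 D=0 ZF=0 PC=7 HALTED

Answer: -3 6 0 0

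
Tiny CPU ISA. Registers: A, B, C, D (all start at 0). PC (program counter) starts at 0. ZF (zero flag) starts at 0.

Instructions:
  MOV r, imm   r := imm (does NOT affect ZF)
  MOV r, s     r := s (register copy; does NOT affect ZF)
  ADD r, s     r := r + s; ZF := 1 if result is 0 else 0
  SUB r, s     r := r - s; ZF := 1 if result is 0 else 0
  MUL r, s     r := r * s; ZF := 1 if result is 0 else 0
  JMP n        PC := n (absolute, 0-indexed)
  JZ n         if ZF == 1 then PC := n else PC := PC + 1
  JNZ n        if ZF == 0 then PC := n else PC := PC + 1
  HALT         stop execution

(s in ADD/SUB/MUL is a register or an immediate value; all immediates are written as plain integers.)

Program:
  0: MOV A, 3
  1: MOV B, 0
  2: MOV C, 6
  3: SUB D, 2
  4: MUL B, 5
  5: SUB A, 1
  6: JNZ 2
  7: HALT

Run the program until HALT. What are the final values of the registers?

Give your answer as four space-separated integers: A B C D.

Step 1: PC=0 exec 'MOV A, 3'. After: A=3 B=0 C=0 D=0 ZF=0 PC=1
Step 2: PC=1 exec 'MOV B, 0'. After: A=3 B=0 C=0 D=0 ZF=0 PC=2
Step 3: PC=2 exec 'MOV C, 6'. After: A=3 B=0 C=6 D=0 ZF=0 PC=3
Step 4: PC=3 exec 'SUB D, 2'. After: A=3 B=0 C=6 D=-2 ZF=0 PC=4
Step 5: PC=4 exec 'MUL B, 5'. After: A=3 B=0 C=6 D=-2 ZF=1 PC=5
Step 6: PC=5 exec 'SUB A, 1'. After: A=2 B=0 C=6 D=-2 ZF=0 PC=6
Step 7: PC=6 exec 'JNZ 2'. After: A=2 B=0 C=6 D=-2 ZF=0 PC=2
Step 8: PC=2 exec 'MOV C, 6'. After: A=2 B=0 C=6 D=-2 ZF=0 PC=3
Step 9: PC=3 exec 'SUB D, 2'. After: A=2 B=0 C=6 D=-4 ZF=0 PC=4
Step 10: PC=4 exec 'MUL B, 5'. After: A=2 B=0 C=6 D=-4 ZF=1 PC=5
Step 11: PC=5 exec 'SUB A, 1'. After: A=1 B=0 C=6 D=-4 ZF=0 PC=6
Step 12: PC=6 exec 'JNZ 2'. After: A=1 B=0 C=6 D=-4 ZF=0 PC=2
Step 13: PC=2 exec 'MOV C, 6'. After: A=1 B=0 C=6 D=-4 ZF=0 PC=3
Step 14: PC=3 exec 'SUB D, 2'. After: A=1 B=0 C=6 D=-6 ZF=0 PC=4
Step 15: PC=4 exec 'MUL B, 5'. After: A=1 B=0 C=6 D=-6 ZF=1 PC=5
Step 16: PC=5 exec 'SUB A, 1'. After: A=0 B=0 C=6 D=-6 ZF=1 PC=6
Step 17: PC=6 exec 'JNZ 2'. After: A=0 B=0 C=6 D=-6 ZF=1 PC=7
Step 18: PC=7 exec 'HALT'. After: A=0 B=0 C=6 D=-6 ZF=1 PC=7 HALTED

Answer: 0 0 6 -6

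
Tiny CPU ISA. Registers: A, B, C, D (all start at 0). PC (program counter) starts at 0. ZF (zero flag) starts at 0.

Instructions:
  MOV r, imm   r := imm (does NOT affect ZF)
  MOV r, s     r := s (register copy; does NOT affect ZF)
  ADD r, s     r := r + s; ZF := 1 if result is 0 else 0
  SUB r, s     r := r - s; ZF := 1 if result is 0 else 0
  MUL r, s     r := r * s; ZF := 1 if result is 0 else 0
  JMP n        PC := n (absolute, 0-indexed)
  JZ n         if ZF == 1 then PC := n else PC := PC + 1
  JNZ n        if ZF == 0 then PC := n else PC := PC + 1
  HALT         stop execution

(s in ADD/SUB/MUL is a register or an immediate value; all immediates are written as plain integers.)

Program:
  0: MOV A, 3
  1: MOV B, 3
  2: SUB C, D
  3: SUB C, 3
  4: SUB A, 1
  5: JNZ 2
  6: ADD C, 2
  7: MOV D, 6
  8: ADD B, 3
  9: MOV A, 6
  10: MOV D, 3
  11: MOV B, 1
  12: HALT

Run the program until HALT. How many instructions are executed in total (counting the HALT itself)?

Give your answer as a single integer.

Step 1: PC=0 exec 'MOV A, 3'. After: A=3 B=0 C=0 D=0 ZF=0 PC=1
Step 2: PC=1 exec 'MOV B, 3'. After: A=3 B=3 C=0 D=0 ZF=0 PC=2
Step 3: PC=2 exec 'SUB C, D'. After: A=3 B=3 C=0 D=0 ZF=1 PC=3
Step 4: PC=3 exec 'SUB C, 3'. After: A=3 B=3 C=-3 D=0 ZF=0 PC=4
Step 5: PC=4 exec 'SUB A, 1'. After: A=2 B=3 C=-3 D=0 ZF=0 PC=5
Step 6: PC=5 exec 'JNZ 2'. After: A=2 B=3 C=-3 D=0 ZF=0 PC=2
Step 7: PC=2 exec 'SUB C, D'. After: A=2 B=3 C=-3 D=0 ZF=0 PC=3
Step 8: PC=3 exec 'SUB C, 3'. After: A=2 B=3 C=-6 D=0 ZF=0 PC=4
Step 9: PC=4 exec 'SUB A, 1'. After: A=1 B=3 C=-6 D=0 ZF=0 PC=5
Step 10: PC=5 exec 'JNZ 2'. After: A=1 B=3 C=-6 D=0 ZF=0 PC=2
Step 11: PC=2 exec 'SUB C, D'. After: A=1 B=3 C=-6 D=0 ZF=0 PC=3
Step 12: PC=3 exec 'SUB C, 3'. After: A=1 B=3 C=-9 D=0 ZF=0 PC=4
Step 13: PC=4 exec 'SUB A, 1'. After: A=0 B=3 C=-9 D=0 ZF=1 PC=5
Step 14: PC=5 exec 'JNZ 2'. After: A=0 B=3 C=-9 D=0 ZF=1 PC=6
Step 15: PC=6 exec 'ADD C, 2'. After: A=0 B=3 C=-7 D=0 ZF=0 PC=7
Step 16: PC=7 exec 'MOV D, 6'. After: A=0 B=3 C=-7 D=6 ZF=0 PC=8
Step 17: PC=8 exec 'ADD B, 3'. After: A=0 B=6 C=-7 D=6 ZF=0 PC=9
Step 18: PC=9 exec 'MOV A, 6'. After: A=6 B=6 C=-7 D=6 ZF=0 PC=10
Step 19: PC=10 exec 'MOV D, 3'. After: A=6 B=6 C=-7 D=3 ZF=0 PC=11
Step 20: PC=11 exec 'MOV B, 1'. After: A=6 B=1 C=-7 D=3 ZF=0 PC=12
Step 21: PC=12 exec 'HALT'. After: A=6 B=1 C=-7 D=3 ZF=0 PC=12 HALTED
Total instructions executed: 21

Answer: 21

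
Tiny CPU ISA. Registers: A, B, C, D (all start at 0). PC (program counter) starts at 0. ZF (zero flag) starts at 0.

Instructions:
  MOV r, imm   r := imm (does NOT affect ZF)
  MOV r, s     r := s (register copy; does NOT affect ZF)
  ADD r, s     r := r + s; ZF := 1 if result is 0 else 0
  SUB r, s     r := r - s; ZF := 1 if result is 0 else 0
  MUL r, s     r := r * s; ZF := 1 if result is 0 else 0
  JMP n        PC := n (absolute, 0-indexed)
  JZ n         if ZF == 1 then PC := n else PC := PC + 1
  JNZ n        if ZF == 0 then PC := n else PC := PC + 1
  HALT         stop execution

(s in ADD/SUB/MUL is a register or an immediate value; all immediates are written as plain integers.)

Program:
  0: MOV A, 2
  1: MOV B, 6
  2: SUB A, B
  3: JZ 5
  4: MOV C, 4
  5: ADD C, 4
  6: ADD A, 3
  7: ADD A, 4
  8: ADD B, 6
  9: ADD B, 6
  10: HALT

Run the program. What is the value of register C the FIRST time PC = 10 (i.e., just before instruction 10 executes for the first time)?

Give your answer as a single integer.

Step 1: PC=0 exec 'MOV A, 2'. After: A=2 B=0 C=0 D=0 ZF=0 PC=1
Step 2: PC=1 exec 'MOV B, 6'. After: A=2 B=6 C=0 D=0 ZF=0 PC=2
Step 3: PC=2 exec 'SUB A, B'. After: A=-4 B=6 C=0 D=0 ZF=0 PC=3
Step 4: PC=3 exec 'JZ 5'. After: A=-4 B=6 C=0 D=0 ZF=0 PC=4
Step 5: PC=4 exec 'MOV C, 4'. After: A=-4 B=6 C=4 D=0 ZF=0 PC=5
Step 6: PC=5 exec 'ADD C, 4'. After: A=-4 B=6 C=8 D=0 ZF=0 PC=6
Step 7: PC=6 exec 'ADD A, 3'. After: A=-1 B=6 C=8 D=0 ZF=0 PC=7
Step 8: PC=7 exec 'ADD A, 4'. After: A=3 B=6 C=8 D=0 ZF=0 PC=8
Step 9: PC=8 exec 'ADD B, 6'. After: A=3 B=12 C=8 D=0 ZF=0 PC=9
Step 10: PC=9 exec 'ADD B, 6'. After: A=3 B=18 C=8 D=0 ZF=0 PC=10
First time PC=10: C=8

8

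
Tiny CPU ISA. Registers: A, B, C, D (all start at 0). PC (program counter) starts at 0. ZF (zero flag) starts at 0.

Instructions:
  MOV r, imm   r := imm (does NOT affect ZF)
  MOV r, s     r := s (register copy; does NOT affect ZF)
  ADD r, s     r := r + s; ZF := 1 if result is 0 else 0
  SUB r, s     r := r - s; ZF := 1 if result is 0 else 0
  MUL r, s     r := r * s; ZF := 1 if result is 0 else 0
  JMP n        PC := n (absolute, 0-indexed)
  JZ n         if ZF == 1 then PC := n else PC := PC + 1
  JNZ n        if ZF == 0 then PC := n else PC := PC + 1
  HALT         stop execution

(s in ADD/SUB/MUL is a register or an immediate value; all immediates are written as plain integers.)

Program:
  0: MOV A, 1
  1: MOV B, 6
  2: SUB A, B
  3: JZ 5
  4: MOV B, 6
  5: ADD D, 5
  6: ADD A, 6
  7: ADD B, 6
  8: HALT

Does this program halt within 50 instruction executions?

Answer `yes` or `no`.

Step 1: PC=0 exec 'MOV A, 1'. After: A=1 B=0 C=0 D=0 ZF=0 PC=1
Step 2: PC=1 exec 'MOV B, 6'. After: A=1 B=6 C=0 D=0 ZF=0 PC=2
Step 3: PC=2 exec 'SUB A, B'. After: A=-5 B=6 C=0 D=0 ZF=0 PC=3
Step 4: PC=3 exec 'JZ 5'. After: A=-5 B=6 C=0 D=0 ZF=0 PC=4
Step 5: PC=4 exec 'MOV B, 6'. After: A=-5 B=6 C=0 D=0 ZF=0 PC=5
Step 6: PC=5 exec 'ADD D, 5'. After: A=-5 B=6 C=0 D=5 ZF=0 PC=6
Step 7: PC=6 exec 'ADD A, 6'. After: A=1 B=6 C=0 D=5 ZF=0 PC=7
Step 8: PC=7 exec 'ADD B, 6'. After: A=1 B=12 C=0 D=5 ZF=0 PC=8
Step 9: PC=8 exec 'HALT'. After: A=1 B=12 C=0 D=5 ZF=0 PC=8 HALTED

Answer: yes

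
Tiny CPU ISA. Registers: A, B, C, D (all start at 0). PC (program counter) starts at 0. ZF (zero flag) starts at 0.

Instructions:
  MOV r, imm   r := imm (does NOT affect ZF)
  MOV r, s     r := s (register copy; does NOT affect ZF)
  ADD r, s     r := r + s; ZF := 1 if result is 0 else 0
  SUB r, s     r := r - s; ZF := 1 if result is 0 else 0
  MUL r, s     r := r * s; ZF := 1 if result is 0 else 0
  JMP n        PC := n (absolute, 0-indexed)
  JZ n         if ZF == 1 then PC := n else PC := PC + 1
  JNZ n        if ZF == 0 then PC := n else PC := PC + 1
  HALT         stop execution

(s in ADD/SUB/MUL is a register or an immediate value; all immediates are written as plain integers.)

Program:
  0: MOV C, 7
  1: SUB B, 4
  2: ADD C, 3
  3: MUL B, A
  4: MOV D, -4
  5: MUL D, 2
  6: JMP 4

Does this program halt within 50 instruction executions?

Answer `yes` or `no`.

Step 1: PC=0 exec 'MOV C, 7'. After: A=0 B=0 C=7 D=0 ZF=0 PC=1
Step 2: PC=1 exec 'SUB B, 4'. After: A=0 B=-4 C=7 D=0 ZF=0 PC=2
Step 3: PC=2 exec 'ADD C, 3'. After: A=0 B=-4 C=10 D=0 ZF=0 PC=3
Step 4: PC=3 exec 'MUL B, A'. After: A=0 B=0 C=10 D=0 ZF=1 PC=4
Step 5: PC=4 exec 'MOV D, -4'. After: A=0 B=0 C=10 D=-4 ZF=1 PC=5
Step 6: PC=5 exec 'MUL D, 2'. After: A=0 B=0 C=10 D=-8 ZF=0 PC=6
Step 7: PC=6 exec 'JMP 4'. After: A=0 B=0 C=10 D=-8 ZF=0 PC=4
Step 8: PC=4 exec 'MOV D, -4'. After: A=0 B=0 C=10 D=-4 ZF=0 PC=5
Step 9: PC=5 exec 'MUL D, 2'. After: A=0 B=0 C=10 D=-8 ZF=0 PC=6
State after step 9 equals state after step 6: the program is in a cycle of length 3 and will never halt.

Answer: no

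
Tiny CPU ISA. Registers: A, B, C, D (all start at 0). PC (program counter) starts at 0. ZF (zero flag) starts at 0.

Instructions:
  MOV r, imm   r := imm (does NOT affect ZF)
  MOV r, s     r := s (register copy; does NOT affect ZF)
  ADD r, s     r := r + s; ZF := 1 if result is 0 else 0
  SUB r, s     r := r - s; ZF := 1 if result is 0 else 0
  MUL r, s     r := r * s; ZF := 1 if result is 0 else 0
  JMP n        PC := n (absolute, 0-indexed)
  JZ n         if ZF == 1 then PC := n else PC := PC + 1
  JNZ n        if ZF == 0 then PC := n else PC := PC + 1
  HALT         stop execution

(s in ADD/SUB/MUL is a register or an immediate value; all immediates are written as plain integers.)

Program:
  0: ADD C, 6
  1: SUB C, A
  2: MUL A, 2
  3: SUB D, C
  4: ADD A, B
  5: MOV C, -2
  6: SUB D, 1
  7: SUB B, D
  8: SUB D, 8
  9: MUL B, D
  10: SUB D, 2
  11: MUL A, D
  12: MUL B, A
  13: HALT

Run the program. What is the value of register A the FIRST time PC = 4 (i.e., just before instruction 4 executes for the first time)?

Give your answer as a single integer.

Step 1: PC=0 exec 'ADD C, 6'. After: A=0 B=0 C=6 D=0 ZF=0 PC=1
Step 2: PC=1 exec 'SUB C, A'. After: A=0 B=0 C=6 D=0 ZF=0 PC=2
Step 3: PC=2 exec 'MUL A, 2'. After: A=0 B=0 C=6 D=0 ZF=1 PC=3
Step 4: PC=3 exec 'SUB D, C'. After: A=0 B=0 C=6 D=-6 ZF=0 PC=4
First time PC=4: A=0

0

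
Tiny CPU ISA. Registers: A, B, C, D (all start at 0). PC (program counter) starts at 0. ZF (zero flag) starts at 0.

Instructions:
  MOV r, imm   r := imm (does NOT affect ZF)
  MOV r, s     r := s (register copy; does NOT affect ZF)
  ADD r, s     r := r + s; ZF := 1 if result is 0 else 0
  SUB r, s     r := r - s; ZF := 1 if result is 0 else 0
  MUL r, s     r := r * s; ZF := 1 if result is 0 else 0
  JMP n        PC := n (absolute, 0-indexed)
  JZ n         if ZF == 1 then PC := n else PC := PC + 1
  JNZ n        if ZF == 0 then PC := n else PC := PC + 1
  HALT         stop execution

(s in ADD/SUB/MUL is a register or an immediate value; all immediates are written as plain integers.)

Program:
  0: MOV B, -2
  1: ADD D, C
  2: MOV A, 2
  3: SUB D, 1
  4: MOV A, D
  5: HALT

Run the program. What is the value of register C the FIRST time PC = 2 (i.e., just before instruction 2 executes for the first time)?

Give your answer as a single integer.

Step 1: PC=0 exec 'MOV B, -2'. After: A=0 B=-2 C=0 D=0 ZF=0 PC=1
Step 2: PC=1 exec 'ADD D, C'. After: A=0 B=-2 C=0 D=0 ZF=1 PC=2
First time PC=2: C=0

0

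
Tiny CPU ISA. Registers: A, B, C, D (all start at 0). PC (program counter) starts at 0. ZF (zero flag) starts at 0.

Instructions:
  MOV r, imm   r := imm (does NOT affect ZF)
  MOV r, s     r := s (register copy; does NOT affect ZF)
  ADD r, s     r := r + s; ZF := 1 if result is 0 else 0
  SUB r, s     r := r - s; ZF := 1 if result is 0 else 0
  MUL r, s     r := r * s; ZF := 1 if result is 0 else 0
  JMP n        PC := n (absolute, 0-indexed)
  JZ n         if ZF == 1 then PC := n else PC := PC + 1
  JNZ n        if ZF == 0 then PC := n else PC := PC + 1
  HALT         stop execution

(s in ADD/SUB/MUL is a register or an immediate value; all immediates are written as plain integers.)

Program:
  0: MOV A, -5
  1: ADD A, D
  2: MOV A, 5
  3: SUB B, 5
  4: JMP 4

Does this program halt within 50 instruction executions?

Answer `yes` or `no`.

Answer: no

Derivation:
Step 1: PC=0 exec 'MOV A, -5'. After: A=-5 B=0 C=0 D=0 ZF=0 PC=1
Step 2: PC=1 exec 'ADD A, D'. After: A=-5 B=0 C=0 D=0 ZF=0 PC=2
Step 3: PC=2 exec 'MOV A, 5'. After: A=5 B=0 C=0 D=0 ZF=0 PC=3
Step 4: PC=3 exec 'SUB B, 5'. After: A=5 B=-5 C=0 D=0 ZF=0 PC=4
Step 5: PC=4 exec 'JMP 4'. After: A=5 B=-5 C=0 D=0 ZF=0 PC=4
State after step 5 equals state after step 4: the program is in a cycle of length 1 and will never halt.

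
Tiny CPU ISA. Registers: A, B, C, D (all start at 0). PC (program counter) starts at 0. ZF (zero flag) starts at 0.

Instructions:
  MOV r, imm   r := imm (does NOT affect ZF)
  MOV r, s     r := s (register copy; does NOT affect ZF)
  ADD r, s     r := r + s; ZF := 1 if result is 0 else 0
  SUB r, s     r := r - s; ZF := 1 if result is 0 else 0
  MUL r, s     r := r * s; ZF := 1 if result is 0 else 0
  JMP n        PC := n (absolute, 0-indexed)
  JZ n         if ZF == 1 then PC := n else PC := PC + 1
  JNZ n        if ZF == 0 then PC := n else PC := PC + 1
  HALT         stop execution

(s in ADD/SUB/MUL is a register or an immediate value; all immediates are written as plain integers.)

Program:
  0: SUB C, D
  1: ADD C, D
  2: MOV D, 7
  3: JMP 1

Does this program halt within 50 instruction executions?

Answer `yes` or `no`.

Answer: no

Derivation:
Step 1: PC=0 exec 'SUB C, D'. After: A=0 B=0 C=0 D=0 ZF=1 PC=1
Step 2: PC=1 exec 'ADD C, D'. After: A=0 B=0 C=0 D=0 ZF=1 PC=2
Step 3: PC=2 exec 'MOV D, 7'. After: A=0 B=0 C=0 D=7 ZF=1 PC=3
Step 4: PC=3 exec 'JMP 1'. After: A=0 B=0 C=0 D=7 ZF=1 PC=1
Step 5: PC=1 exec 'ADD C, D'. After: A=0 B=0 C=7 D=7 ZF=0 PC=2
Step 6: PC=2 exec 'MOV D, 7'. After: A=0 B=0 C=7 D=7 ZF=0 PC=3
Step 7: PC=3 exec 'JMP 1'. After: A=0 B=0 C=7 D=7 ZF=0 PC=1
Step 8: PC=1 exec 'ADD C, D'. After: A=0 B=0 C=14 D=7 ZF=0 PC=2
Step 9: PC=2 exec 'MOV D, 7'. After: A=0 B=0 C=14 D=7 ZF=0 PC=3
Step 10: PC=3 exec 'JMP 1'. After: A=0 B=0 C=14 D=7 ZF=0 PC=1
Step 11: PC=1 exec 'ADD C, D'. After: A=0 B=0 C=21 D=7 ZF=0 PC=2
Step 12: PC=2 exec 'MOV D, 7'. After: A=0 B=0 C=21 D=7 ZF=0 PC=3
Step 13: PC=3 exec 'JMP 1'. After: A=0 B=0 C=21 D=7 ZF=0 PC=1
Step 14: PC=1 exec 'ADD C, D'. After: A=0 B=0 C=28 D=7 ZF=0 PC=2
Step 15: PC=2 exec 'MOV D, 7'. After: A=0 B=0 C=28 D=7 ZF=0 PC=3
After 50 steps: not halted. PC revisits the same instructions with no path to HALT; will never halt.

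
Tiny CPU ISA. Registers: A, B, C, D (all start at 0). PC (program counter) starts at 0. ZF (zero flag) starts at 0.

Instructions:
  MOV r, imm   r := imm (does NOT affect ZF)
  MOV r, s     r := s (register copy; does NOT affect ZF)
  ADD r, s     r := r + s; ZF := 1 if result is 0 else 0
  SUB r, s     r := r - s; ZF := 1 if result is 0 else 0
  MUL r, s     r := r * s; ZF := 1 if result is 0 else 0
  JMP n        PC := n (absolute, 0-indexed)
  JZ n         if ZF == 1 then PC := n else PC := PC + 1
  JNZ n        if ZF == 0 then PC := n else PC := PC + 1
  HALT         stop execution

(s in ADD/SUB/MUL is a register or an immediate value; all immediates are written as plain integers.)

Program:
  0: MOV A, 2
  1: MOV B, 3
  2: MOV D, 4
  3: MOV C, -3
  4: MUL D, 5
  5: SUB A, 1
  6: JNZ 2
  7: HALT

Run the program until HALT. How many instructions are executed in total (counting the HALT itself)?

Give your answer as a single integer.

Step 1: PC=0 exec 'MOV A, 2'. After: A=2 B=0 C=0 D=0 ZF=0 PC=1
Step 2: PC=1 exec 'MOV B, 3'. After: A=2 B=3 C=0 D=0 ZF=0 PC=2
Step 3: PC=2 exec 'MOV D, 4'. After: A=2 B=3 C=0 D=4 ZF=0 PC=3
Step 4: PC=3 exec 'MOV C, -3'. After: A=2 B=3 C=-3 D=4 ZF=0 PC=4
Step 5: PC=4 exec 'MUL D, 5'. After: A=2 B=3 C=-3 D=20 ZF=0 PC=5
Step 6: PC=5 exec 'SUB A, 1'. After: A=1 B=3 C=-3 D=20 ZF=0 PC=6
Step 7: PC=6 exec 'JNZ 2'. After: A=1 B=3 C=-3 D=20 ZF=0 PC=2
Step 8: PC=2 exec 'MOV D, 4'. After: A=1 B=3 C=-3 D=4 ZF=0 PC=3
Step 9: PC=3 exec 'MOV C, -3'. After: A=1 B=3 C=-3 D=4 ZF=0 PC=4
Step 10: PC=4 exec 'MUL D, 5'. After: A=1 B=3 C=-3 D=20 ZF=0 PC=5
Step 11: PC=5 exec 'SUB A, 1'. After: A=0 B=3 C=-3 D=20 ZF=1 PC=6
Step 12: PC=6 exec 'JNZ 2'. After: A=0 B=3 C=-3 D=20 ZF=1 PC=7
Step 13: PC=7 exec 'HALT'. After: A=0 B=3 C=-3 D=20 ZF=1 PC=7 HALTED
Total instructions executed: 13

Answer: 13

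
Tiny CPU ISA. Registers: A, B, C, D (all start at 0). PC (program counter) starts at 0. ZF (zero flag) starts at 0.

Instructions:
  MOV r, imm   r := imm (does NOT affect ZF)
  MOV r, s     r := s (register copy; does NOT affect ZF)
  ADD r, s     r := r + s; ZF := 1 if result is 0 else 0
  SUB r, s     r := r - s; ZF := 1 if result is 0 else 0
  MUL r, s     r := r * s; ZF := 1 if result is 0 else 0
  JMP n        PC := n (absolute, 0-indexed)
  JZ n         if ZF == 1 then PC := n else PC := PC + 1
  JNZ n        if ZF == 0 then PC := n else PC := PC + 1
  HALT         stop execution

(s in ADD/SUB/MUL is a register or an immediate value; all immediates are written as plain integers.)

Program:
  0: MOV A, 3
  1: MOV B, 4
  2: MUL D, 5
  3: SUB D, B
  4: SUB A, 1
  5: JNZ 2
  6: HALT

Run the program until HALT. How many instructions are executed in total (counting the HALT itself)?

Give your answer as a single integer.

Step 1: PC=0 exec 'MOV A, 3'. After: A=3 B=0 C=0 D=0 ZF=0 PC=1
Step 2: PC=1 exec 'MOV B, 4'. After: A=3 B=4 C=0 D=0 ZF=0 PC=2
Step 3: PC=2 exec 'MUL D, 5'. After: A=3 B=4 C=0 D=0 ZF=1 PC=3
Step 4: PC=3 exec 'SUB D, B'. After: A=3 B=4 C=0 D=-4 ZF=0 PC=4
Step 5: PC=4 exec 'SUB A, 1'. After: A=2 B=4 C=0 D=-4 ZF=0 PC=5
Step 6: PC=5 exec 'JNZ 2'. After: A=2 B=4 C=0 D=-4 ZF=0 PC=2
Step 7: PC=2 exec 'MUL D, 5'. After: A=2 B=4 C=0 D=-20 ZF=0 PC=3
Step 8: PC=3 exec 'SUB D, B'. After: A=2 B=4 C=0 D=-24 ZF=0 PC=4
Step 9: PC=4 exec 'SUB A, 1'. After: A=1 B=4 C=0 D=-24 ZF=0 PC=5
Step 10: PC=5 exec 'JNZ 2'. After: A=1 B=4 C=0 D=-24 ZF=0 PC=2
Step 11: PC=2 exec 'MUL D, 5'. After: A=1 B=4 C=0 D=-120 ZF=0 PC=3
Step 12: PC=3 exec 'SUB D, B'. After: A=1 B=4 C=0 D=-124 ZF=0 PC=4
Step 13: PC=4 exec 'SUB A, 1'. After: A=0 B=4 C=0 D=-124 ZF=1 PC=5
Step 14: PC=5 exec 'JNZ 2'. After: A=0 B=4 C=0 D=-124 ZF=1 PC=6
Step 15: PC=6 exec 'HALT'. After: A=0 B=4 C=0 D=-124 ZF=1 PC=6 HALTED
Total instructions executed: 15

Answer: 15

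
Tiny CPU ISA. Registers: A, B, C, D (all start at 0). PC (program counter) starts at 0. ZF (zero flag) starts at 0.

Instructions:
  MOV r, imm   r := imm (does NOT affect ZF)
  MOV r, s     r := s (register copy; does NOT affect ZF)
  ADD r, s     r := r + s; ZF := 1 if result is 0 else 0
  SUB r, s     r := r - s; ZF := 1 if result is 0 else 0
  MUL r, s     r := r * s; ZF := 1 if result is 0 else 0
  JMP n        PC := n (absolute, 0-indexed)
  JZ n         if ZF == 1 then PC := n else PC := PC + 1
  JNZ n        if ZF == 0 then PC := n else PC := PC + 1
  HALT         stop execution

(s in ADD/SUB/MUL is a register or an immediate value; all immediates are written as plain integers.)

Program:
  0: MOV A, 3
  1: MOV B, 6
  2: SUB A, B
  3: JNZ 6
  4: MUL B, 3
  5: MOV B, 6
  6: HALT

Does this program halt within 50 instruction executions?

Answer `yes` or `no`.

Answer: yes

Derivation:
Step 1: PC=0 exec 'MOV A, 3'. After: A=3 B=0 C=0 D=0 ZF=0 PC=1
Step 2: PC=1 exec 'MOV B, 6'. After: A=3 B=6 C=0 D=0 ZF=0 PC=2
Step 3: PC=2 exec 'SUB A, B'. After: A=-3 B=6 C=0 D=0 ZF=0 PC=3
Step 4: PC=3 exec 'JNZ 6'. After: A=-3 B=6 C=0 D=0 ZF=0 PC=6
Step 5: PC=6 exec 'HALT'. After: A=-3 B=6 C=0 D=0 ZF=0 PC=6 HALTED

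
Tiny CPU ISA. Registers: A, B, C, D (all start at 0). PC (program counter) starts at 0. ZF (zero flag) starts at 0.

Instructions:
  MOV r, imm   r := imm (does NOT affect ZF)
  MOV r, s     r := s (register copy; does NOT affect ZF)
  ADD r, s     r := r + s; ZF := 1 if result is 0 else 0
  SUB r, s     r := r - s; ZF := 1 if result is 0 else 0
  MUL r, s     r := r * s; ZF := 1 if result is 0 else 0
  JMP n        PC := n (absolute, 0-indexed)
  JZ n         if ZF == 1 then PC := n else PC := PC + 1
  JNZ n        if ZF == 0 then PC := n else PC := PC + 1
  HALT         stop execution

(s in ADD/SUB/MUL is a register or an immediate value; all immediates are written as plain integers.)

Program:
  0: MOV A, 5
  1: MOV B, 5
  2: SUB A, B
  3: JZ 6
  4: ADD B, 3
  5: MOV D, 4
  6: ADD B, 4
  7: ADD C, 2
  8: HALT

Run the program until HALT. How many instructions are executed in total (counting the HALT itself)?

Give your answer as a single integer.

Step 1: PC=0 exec 'MOV A, 5'. After: A=5 B=0 C=0 D=0 ZF=0 PC=1
Step 2: PC=1 exec 'MOV B, 5'. After: A=5 B=5 C=0 D=0 ZF=0 PC=2
Step 3: PC=2 exec 'SUB A, B'. After: A=0 B=5 C=0 D=0 ZF=1 PC=3
Step 4: PC=3 exec 'JZ 6'. After: A=0 B=5 C=0 D=0 ZF=1 PC=6
Step 5: PC=6 exec 'ADD B, 4'. After: A=0 B=9 C=0 D=0 ZF=0 PC=7
Step 6: PC=7 exec 'ADD C, 2'. After: A=0 B=9 C=2 D=0 ZF=0 PC=8
Step 7: PC=8 exec 'HALT'. After: A=0 B=9 C=2 D=0 ZF=0 PC=8 HALTED
Total instructions executed: 7

Answer: 7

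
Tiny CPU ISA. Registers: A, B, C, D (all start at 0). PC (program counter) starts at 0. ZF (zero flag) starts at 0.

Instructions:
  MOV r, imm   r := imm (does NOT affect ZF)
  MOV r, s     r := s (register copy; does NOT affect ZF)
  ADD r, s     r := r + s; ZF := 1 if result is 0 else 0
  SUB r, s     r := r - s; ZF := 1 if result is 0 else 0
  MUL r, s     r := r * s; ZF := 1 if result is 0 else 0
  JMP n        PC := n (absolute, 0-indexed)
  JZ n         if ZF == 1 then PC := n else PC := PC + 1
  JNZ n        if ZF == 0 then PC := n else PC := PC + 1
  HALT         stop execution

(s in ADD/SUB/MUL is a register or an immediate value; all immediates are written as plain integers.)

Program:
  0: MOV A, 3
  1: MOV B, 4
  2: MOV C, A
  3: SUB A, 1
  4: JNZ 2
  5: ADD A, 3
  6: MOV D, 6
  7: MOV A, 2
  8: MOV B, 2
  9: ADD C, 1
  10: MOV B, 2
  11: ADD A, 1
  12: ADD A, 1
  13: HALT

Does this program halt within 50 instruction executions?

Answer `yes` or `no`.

Step 1: PC=0 exec 'MOV A, 3'. After: A=3 B=0 C=0 D=0 ZF=0 PC=1
Step 2: PC=1 exec 'MOV B, 4'. After: A=3 B=4 C=0 D=0 ZF=0 PC=2
Step 3: PC=2 exec 'MOV C, A'. After: A=3 B=4 C=3 D=0 ZF=0 PC=3
Step 4: PC=3 exec 'SUB A, 1'. After: A=2 B=4 C=3 D=0 ZF=0 PC=4
Step 5: PC=4 exec 'JNZ 2'. After: A=2 B=4 C=3 D=0 ZF=0 PC=2
Step 6: PC=2 exec 'MOV C, A'. After: A=2 B=4 C=2 D=0 ZF=0 PC=3
Step 7: PC=3 exec 'SUB A, 1'. After: A=1 B=4 C=2 D=0 ZF=0 PC=4
Step 8: PC=4 exec 'JNZ 2'. After: A=1 B=4 C=2 D=0 ZF=0 PC=2
Step 9: PC=2 exec 'MOV C, A'. After: A=1 B=4 C=1 D=0 ZF=0 PC=3
Step 10: PC=3 exec 'SUB A, 1'. After: A=0 B=4 C=1 D=0 ZF=1 PC=4
Step 11: PC=4 exec 'JNZ 2'. After: A=0 B=4 C=1 D=0 ZF=1 PC=5
Step 12: PC=5 exec 'ADD A, 3'. After: A=3 B=4 C=1 D=0 ZF=0 PC=6
Step 13: PC=6 exec 'MOV D, 6'. After: A=3 B=4 C=1 D=6 ZF=0 PC=7
Step 14: PC=7 exec 'MOV A, 2'. After: A=2 B=4 C=1 D=6 ZF=0 PC=8
Step 15: PC=8 exec 'MOV B, 2'. After: A=2 B=2 C=1 D=6 ZF=0 PC=9
Step 16: PC=9 exec 'ADD C, 1'. After: A=2 B=2 C=2 D=6 ZF=0 PC=10
Step 17: PC=10 exec 'MOV B, 2'. After: A=2 B=2 C=2 D=6 ZF=0 PC=11
Step 18: PC=11 exec 'ADD A, 1'. After: A=3 B=2 C=2 D=6 ZF=0 PC=12
Step 19: PC=12 exec 'ADD A, 1'. After: A=4 B=2 C=2 D=6 ZF=0 PC=13
Step 20: PC=13 exec 'HALT'. After: A=4 B=2 C=2 D=6 ZF=0 PC=13 HALTED

Answer: yes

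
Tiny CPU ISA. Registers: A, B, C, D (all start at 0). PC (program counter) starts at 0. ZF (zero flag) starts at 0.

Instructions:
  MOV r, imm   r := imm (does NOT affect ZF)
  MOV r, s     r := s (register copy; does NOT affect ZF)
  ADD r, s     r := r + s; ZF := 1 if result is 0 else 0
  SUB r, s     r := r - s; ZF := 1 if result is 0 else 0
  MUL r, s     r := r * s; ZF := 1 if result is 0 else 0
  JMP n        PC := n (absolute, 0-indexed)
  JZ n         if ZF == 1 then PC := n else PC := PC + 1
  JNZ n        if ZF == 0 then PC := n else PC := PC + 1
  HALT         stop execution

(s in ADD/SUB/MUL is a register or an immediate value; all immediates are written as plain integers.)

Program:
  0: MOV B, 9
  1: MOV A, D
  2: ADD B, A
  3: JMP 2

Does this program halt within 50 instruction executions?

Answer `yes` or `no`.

Step 1: PC=0 exec 'MOV B, 9'. After: A=0 B=9 C=0 D=0 ZF=0 PC=1
Step 2: PC=1 exec 'MOV A, D'. After: A=0 B=9 C=0 D=0 ZF=0 PC=2
Step 3: PC=2 exec 'ADD B, A'. After: A=0 B=9 C=0 D=0 ZF=0 PC=3
Step 4: PC=3 exec 'JMP 2'. After: A=0 B=9 C=0 D=0 ZF=0 PC=2
State after step 4 equals state after step 2: the program is in a cycle of length 2 and will never halt.

Answer: no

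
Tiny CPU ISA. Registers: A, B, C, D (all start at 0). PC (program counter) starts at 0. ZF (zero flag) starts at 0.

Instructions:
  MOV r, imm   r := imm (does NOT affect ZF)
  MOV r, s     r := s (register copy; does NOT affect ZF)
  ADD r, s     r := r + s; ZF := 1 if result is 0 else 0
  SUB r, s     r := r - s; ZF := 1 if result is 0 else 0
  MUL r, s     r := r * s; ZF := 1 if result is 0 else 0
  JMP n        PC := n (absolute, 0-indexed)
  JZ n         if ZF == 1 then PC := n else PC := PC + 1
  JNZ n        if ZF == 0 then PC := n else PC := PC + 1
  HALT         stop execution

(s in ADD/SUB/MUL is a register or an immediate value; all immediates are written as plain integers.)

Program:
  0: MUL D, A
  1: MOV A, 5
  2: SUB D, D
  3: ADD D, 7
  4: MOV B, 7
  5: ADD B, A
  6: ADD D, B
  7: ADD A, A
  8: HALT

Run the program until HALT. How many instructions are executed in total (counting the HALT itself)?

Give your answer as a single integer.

Step 1: PC=0 exec 'MUL D, A'. After: A=0 B=0 C=0 D=0 ZF=1 PC=1
Step 2: PC=1 exec 'MOV A, 5'. After: A=5 B=0 C=0 D=0 ZF=1 PC=2
Step 3: PC=2 exec 'SUB D, D'. After: A=5 B=0 C=0 D=0 ZF=1 PC=3
Step 4: PC=3 exec 'ADD D, 7'. After: A=5 B=0 C=0 D=7 ZF=0 PC=4
Step 5: PC=4 exec 'MOV B, 7'. After: A=5 B=7 C=0 D=7 ZF=0 PC=5
Step 6: PC=5 exec 'ADD B, A'. After: A=5 B=12 C=0 D=7 ZF=0 PC=6
Step 7: PC=6 exec 'ADD D, B'. After: A=5 B=12 C=0 D=19 ZF=0 PC=7
Step 8: PC=7 exec 'ADD A, A'. After: A=10 B=12 C=0 D=19 ZF=0 PC=8
Step 9: PC=8 exec 'HALT'. After: A=10 B=12 C=0 D=19 ZF=0 PC=8 HALTED
Total instructions executed: 9

Answer: 9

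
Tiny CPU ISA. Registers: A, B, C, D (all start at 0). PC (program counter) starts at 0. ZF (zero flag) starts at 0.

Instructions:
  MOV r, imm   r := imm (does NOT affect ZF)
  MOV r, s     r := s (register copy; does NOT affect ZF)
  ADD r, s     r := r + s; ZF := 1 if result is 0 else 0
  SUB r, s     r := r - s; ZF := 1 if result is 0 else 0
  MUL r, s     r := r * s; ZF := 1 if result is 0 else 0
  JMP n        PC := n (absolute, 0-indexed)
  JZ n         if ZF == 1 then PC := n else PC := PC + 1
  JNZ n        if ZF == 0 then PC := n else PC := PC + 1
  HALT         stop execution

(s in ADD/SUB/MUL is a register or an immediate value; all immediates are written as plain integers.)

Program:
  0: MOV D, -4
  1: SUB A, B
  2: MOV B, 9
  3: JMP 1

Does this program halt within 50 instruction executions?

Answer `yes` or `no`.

Answer: no

Derivation:
Step 1: PC=0 exec 'MOV D, -4'. After: A=0 B=0 C=0 D=-4 ZF=0 PC=1
Step 2: PC=1 exec 'SUB A, B'. After: A=0 B=0 C=0 D=-4 ZF=1 PC=2
Step 3: PC=2 exec 'MOV B, 9'. After: A=0 B=9 C=0 D=-4 ZF=1 PC=3
Step 4: PC=3 exec 'JMP 1'. After: A=0 B=9 C=0 D=-4 ZF=1 PC=1
Step 5: PC=1 exec 'SUB A, B'. After: A=-9 B=9 C=0 D=-4 ZF=0 PC=2
Step 6: PC=2 exec 'MOV B, 9'. After: A=-9 B=9 C=0 D=-4 ZF=0 PC=3
Step 7: PC=3 exec 'JMP 1'. After: A=-9 B=9 C=0 D=-4 ZF=0 PC=1
Step 8: PC=1 exec 'SUB A, B'. After: A=-18 B=9 C=0 D=-4 ZF=0 PC=2
Step 9: PC=2 exec 'MOV B, 9'. After: A=-18 B=9 C=0 D=-4 ZF=0 PC=3
Step 10: PC=3 exec 'JMP 1'. After: A=-18 B=9 C=0 D=-4 ZF=0 PC=1
Step 11: PC=1 exec 'SUB A, B'. After: A=-27 B=9 C=0 D=-4 ZF=0 PC=2
Step 12: PC=2 exec 'MOV B, 9'. After: A=-27 B=9 C=0 D=-4 ZF=0 PC=3
Step 13: PC=3 exec 'JMP 1'. After: A=-27 B=9 C=0 D=-4 ZF=0 PC=1
Step 14: PC=1 exec 'SUB A, B'. After: A=-36 B=9 C=0 D=-4 ZF=0 PC=2
Step 15: PC=2 exec 'MOV B, 9'. After: A=-36 B=9 C=0 D=-4 ZF=0 PC=3
After 50 steps: not halted. PC revisits the same instructions with no path to HALT; will never halt.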